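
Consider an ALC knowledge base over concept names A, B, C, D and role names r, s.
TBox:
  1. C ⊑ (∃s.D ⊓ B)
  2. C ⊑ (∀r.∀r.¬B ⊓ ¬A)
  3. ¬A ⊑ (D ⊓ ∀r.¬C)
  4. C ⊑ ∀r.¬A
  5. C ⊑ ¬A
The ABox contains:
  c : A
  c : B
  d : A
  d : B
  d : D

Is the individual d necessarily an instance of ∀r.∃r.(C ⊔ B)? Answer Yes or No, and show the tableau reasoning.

1. d : ∀r.∃r.(C ⊔ B)?  L(d) = {A, B, D} ∪ {∃r.∀r.(¬C ⊓ ¬B)}
   open: L(d) ⊇ {A, B, D, ¬C, ∃r.∀r.(¬C ⊓ ¬B)} (+ ∃-successors) — d ∉ ∀r.∃r.(C ⊔ B) possible
2. Hence d : ∀r.∃r.(C ⊔ B): not entailed.

No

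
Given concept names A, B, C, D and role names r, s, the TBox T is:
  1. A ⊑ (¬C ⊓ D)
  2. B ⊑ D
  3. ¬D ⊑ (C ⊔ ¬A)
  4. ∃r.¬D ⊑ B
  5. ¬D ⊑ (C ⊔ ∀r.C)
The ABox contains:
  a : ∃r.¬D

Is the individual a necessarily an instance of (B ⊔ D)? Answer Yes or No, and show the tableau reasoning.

1. a : (B ⊔ D)?  L(a) = {∃r.¬D} ∪ {(¬B ⊓ ¬D)}
   clash {B, ¬B} at a — a ∈ (B ⊔ D)
2. Hence a : (B ⊔ D): entailed.

Yes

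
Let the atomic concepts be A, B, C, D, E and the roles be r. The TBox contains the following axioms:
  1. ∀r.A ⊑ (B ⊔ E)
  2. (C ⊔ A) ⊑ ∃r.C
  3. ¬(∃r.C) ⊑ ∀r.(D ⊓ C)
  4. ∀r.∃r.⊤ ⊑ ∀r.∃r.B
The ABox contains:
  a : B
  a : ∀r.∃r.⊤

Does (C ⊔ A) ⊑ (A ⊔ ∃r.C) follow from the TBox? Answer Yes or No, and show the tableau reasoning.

Yes

1. (C ⊔ A) ⊑ (A ⊔ ∃r.C)  ⇔  ((C ⊔ A) ⊓ (¬A ⊓ ∀r.¬C)) unsat w.r.t. T
   all branches close; clash {A, ¬A} at x₀
2. Hence (C ⊔ A) ⊑ (A ⊔ ∃r.C): entailed.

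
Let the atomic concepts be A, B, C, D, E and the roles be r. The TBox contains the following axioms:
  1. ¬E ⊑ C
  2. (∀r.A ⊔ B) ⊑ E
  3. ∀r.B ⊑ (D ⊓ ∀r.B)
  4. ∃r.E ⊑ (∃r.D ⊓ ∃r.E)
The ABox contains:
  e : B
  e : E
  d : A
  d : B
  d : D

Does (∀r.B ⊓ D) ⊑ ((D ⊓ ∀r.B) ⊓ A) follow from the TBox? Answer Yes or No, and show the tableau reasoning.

1. (∀r.B ⊓ D) ⊑ ((D ⊓ ∀r.B) ⊓ A)  ⇔  ((∀r.B ⊓ D) ⊓ ((¬D ⊔ ∃r.¬B) ⊔ ¬A)) unsat w.r.t. T
   apply at x₀: ∀r.B⊑(D ⊓ ∀r.B)
   open: L(x₀) ⊇ {D, E, ¬A, ∀r.B, ∀r.¬E}
2. Hence (∀r.B ⊓ D) ⊑ ((D ⊓ ∀r.B) ⊓ A): not entailed.

No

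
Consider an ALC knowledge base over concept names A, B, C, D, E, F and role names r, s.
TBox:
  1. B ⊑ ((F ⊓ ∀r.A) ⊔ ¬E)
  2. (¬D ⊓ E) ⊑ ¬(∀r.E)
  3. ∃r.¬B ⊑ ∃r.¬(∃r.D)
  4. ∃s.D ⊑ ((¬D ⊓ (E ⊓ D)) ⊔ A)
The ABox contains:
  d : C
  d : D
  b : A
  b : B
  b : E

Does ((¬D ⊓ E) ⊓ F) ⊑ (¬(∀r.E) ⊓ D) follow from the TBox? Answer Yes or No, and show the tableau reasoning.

1. ((¬D ⊓ E) ⊓ F) ⊑ (¬(∀r.E) ⊓ D)  ⇔  (((¬D ⊓ E) ⊓ F) ⊓ (∀r.E ⊔ ¬D)) unsat w.r.t. T
   apply at x₀: (¬D ⊓ E)⊑¬(∀r.E)
   open: L(x₀) ⊇ {E, F, ¬B, ¬D, ∀r.B, …} (+ ∃-successors)
2. Hence ((¬D ⊓ E) ⊓ F) ⊑ (¬(∀r.E) ⊓ D): not entailed.

No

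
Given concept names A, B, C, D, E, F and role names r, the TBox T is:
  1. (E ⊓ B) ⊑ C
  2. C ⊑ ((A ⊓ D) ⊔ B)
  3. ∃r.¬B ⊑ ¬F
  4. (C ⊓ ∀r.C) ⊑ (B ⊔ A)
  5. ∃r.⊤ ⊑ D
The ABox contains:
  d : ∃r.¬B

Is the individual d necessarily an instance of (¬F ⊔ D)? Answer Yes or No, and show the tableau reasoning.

Yes

1. d : (¬F ⊔ D)?  L(d) = {∃r.¬B} ∪ {(F ⊓ ¬D)}
   clash {F, ¬F} at d — d ∈ (¬F ⊔ D)
2. Hence d : (¬F ⊔ D): entailed.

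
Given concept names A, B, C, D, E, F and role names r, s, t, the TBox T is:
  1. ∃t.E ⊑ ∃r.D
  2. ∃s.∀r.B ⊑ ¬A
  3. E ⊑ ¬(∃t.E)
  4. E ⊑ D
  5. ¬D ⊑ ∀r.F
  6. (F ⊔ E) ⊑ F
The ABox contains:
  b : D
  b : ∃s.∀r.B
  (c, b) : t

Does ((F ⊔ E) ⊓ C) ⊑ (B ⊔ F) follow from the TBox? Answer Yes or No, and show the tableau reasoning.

Yes

1. ((F ⊔ E) ⊓ C) ⊑ (B ⊔ F)  ⇔  (((F ⊔ E) ⊓ C) ⊓ (¬B ⊓ ¬F)) unsat w.r.t. T
   all branches close; clash {F, ¬F} at x₀
2. Hence ((F ⊔ E) ⊓ C) ⊑ (B ⊔ F): entailed.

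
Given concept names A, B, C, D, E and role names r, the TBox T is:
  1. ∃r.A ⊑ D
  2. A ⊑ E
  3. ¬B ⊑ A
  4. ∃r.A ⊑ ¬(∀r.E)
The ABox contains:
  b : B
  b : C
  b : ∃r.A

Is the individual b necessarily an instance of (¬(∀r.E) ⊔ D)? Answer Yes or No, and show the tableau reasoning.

Yes

1. b : (¬(∀r.E) ⊔ D)?  L(b) = {B, C, ∃r.A} ∪ {(∀r.E ⊓ ¬D)}
   clash {D, ¬D} at b — b ∈ (¬(∀r.E) ⊔ D)
2. Hence b : (¬(∀r.E) ⊔ D): entailed.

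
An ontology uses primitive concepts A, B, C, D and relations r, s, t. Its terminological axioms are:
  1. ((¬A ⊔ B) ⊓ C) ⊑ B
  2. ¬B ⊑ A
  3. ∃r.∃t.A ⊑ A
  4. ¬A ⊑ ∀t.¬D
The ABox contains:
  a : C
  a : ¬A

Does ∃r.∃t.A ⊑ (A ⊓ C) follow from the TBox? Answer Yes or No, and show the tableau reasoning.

1. ∃r.∃t.A ⊑ (A ⊓ C)  ⇔  (∃r.∃t.A ⊓ (¬A ⊔ ¬C)) unsat w.r.t. T
   apply at x₀: ∃r.∃t.A⊑A
   open: L(x₀) ⊇ {A, B, ¬C, ∃r.∃t.A} (+ ∃-successors)
2. Hence ∃r.∃t.A ⊑ (A ⊓ C): not entailed.

No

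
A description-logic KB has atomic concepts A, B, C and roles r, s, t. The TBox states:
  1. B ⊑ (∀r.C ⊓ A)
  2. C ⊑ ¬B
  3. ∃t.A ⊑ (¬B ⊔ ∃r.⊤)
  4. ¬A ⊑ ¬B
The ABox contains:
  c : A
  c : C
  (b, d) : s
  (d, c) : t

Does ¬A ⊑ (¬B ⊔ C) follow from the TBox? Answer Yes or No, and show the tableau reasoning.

Yes

1. ¬A ⊑ (¬B ⊔ C)  ⇔  (¬A ⊓ (B ⊓ ¬C)) unsat w.r.t. T
   all branches close; clash {B, ¬B} at x₀
2. Hence ¬A ⊑ (¬B ⊔ C): entailed.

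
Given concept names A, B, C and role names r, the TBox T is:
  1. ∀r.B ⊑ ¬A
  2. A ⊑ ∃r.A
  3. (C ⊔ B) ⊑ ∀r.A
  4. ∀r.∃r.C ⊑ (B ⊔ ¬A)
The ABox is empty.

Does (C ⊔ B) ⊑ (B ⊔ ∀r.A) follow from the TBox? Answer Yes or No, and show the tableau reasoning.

1. (C ⊔ B) ⊑ (B ⊔ ∀r.A)  ⇔  ((C ⊔ B) ⊓ (¬B ⊓ ∃r.¬A)) unsat w.r.t. T
   all branches close; clash {B, ¬B} at x₀
2. Hence (C ⊔ B) ⊑ (B ⊔ ∀r.A): entailed.

Yes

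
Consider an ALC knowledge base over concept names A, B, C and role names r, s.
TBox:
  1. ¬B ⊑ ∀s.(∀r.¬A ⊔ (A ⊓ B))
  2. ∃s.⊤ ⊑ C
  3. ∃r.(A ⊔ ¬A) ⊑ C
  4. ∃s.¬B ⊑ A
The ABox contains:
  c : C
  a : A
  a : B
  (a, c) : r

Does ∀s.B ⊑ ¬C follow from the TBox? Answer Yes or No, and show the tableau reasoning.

No

1. ∀s.B ⊑ ¬C  ⇔  (∀s.B ⊓ C) unsat w.r.t. T
   open: L(x₀) ⊇ {B, C, ∀s.B}
2. Hence ∀s.B ⊑ ¬C: not entailed.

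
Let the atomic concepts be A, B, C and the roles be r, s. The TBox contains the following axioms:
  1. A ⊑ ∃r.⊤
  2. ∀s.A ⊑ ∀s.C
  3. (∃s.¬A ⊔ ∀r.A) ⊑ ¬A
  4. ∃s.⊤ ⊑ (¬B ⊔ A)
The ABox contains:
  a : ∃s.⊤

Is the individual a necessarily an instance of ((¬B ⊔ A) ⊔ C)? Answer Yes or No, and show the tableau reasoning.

1. a : ((¬B ⊔ A) ⊔ C)?  L(a) = {∃s.⊤} ∪ {((B ⊓ ¬A) ⊓ ¬C)}
   clash {A, ¬A} at a — a ∈ ((¬B ⊔ A) ⊔ C)
2. Hence a : ((¬B ⊔ A) ⊔ C): entailed.

Yes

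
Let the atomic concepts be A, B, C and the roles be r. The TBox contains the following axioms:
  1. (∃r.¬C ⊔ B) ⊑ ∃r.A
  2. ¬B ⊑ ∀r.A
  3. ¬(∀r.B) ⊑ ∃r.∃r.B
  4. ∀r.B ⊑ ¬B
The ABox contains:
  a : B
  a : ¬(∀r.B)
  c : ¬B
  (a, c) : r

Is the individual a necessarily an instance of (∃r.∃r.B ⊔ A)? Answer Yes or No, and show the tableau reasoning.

Yes

1. a : (∃r.∃r.B ⊔ A)?  L(a) = {B, ¬(∀r.B)} ∪ {(∀r.∀r.¬B ⊓ ¬A)}
   clash {B, ¬B} at an ∃-successor — a ∈ (∃r.∃r.B ⊔ A)
2. Hence a : (∃r.∃r.B ⊔ A): entailed.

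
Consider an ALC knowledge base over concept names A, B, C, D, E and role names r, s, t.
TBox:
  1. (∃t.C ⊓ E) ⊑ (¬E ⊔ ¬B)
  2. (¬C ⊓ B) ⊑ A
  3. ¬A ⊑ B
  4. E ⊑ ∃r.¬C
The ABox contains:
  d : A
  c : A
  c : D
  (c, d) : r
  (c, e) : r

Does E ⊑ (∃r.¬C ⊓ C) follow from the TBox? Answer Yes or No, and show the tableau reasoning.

No

1. E ⊑ (∃r.¬C ⊓ C)  ⇔  (E ⊓ (∀r.C ⊔ ¬C)) unsat w.r.t. T
   apply at x₀: E⊑∃r.¬C
   open: L(x₀) ⊇ {A, E, ¬C, ∀t.¬C, ∃r.¬C} (+ ∃-successors)
2. Hence E ⊑ (∃r.¬C ⊓ C): not entailed.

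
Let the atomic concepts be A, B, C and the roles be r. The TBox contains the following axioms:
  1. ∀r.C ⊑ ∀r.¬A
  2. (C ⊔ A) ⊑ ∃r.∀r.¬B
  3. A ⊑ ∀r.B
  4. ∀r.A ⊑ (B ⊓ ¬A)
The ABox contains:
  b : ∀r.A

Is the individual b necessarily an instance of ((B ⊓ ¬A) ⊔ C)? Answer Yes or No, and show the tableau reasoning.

Yes

1. b : ((B ⊓ ¬A) ⊔ C)?  L(b) = {∀r.A} ∪ {((¬B ⊔ A) ⊓ ¬C)}
   clash {A, ¬A} at b — b ∈ ((B ⊓ ¬A) ⊔ C)
2. Hence b : ((B ⊓ ¬A) ⊔ C): entailed.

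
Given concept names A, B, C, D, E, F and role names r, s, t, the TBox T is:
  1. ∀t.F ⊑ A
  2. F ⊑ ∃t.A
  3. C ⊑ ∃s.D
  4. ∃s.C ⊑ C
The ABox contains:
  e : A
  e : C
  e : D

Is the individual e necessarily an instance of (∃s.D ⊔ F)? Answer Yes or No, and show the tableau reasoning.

Yes

1. e : (∃s.D ⊔ F)?  L(e) = {A, C, D} ∪ {(∀s.¬D ⊓ ¬F)}
   clash {D, ¬D} at an ∃-successor — e ∈ (∃s.D ⊔ F)
2. Hence e : (∃s.D ⊔ F): entailed.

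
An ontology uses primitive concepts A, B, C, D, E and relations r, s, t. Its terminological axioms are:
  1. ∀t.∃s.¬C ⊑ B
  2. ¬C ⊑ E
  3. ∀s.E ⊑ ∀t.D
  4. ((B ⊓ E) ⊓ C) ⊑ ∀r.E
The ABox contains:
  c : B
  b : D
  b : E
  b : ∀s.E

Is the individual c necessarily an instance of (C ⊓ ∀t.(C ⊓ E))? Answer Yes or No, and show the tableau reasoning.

No

1. c : (C ⊓ ∀t.(C ⊓ E))?  L(c) = {B} ∪ {(¬C ⊔ ∃t.(¬C ⊔ ¬E))}
   open: L(c) ⊇ {B, C, ¬E, ∃s.¬E, ∃t.(¬C ⊔ ¬E)} (+ ∃-successors) — c ∉ (C ⊓ ∀t.(C ⊓ E)) possible
2. Hence c : (C ⊓ ∀t.(C ⊓ E)): not entailed.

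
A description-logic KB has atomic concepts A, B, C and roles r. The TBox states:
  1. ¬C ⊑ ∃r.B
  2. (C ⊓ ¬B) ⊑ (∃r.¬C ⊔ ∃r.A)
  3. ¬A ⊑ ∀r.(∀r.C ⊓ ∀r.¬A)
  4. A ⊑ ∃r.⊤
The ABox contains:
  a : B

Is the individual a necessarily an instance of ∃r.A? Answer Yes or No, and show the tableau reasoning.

1. a : ∃r.A?  L(a) = {B} ∪ {∀r.¬A}
   open: L(a) ⊇ {B, C, ¬A, ∀r.(∀r.C ⊓ ∀r.¬A), ∀r.¬A} — a ∉ ∃r.A possible
2. Hence a : ∃r.A: not entailed.

No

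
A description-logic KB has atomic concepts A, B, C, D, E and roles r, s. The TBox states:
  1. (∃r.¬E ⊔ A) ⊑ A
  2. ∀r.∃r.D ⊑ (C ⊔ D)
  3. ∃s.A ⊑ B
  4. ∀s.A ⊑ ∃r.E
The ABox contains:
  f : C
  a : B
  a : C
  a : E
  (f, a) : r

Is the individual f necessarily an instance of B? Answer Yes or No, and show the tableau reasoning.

No

1. f : B?  L(f) = {C} ∪ {¬B}
   open: L(f) ⊇ {C, ¬A, ¬B, ∀r.E, ∀s.¬A, …} (+ ∃-successors) — f ∉ B possible
2. Hence f : B: not entailed.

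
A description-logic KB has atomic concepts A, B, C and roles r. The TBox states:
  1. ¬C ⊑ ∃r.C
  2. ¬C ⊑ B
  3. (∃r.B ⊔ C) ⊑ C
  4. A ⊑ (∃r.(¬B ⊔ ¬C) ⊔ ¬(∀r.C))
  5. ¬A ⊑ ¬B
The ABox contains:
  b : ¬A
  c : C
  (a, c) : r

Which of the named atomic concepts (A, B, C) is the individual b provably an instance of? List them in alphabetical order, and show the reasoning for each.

{C}

1. b : A?  L(b) = {¬A} ∪ {¬A}
   apply at b: ¬A⊑¬B
   open: L(b) ⊇ {C, ¬A, ¬B} — b ∉ A possible
2. b : B?  L(b) = {¬A} ∪ {¬B}
   open: L(b) ⊇ {C, ¬A, ¬B} — b ∉ B possible
3. b : C?  L(b) = {¬A} ∪ {¬C}
   clash {B, ¬B} at b — b ∈ C
4. Entailed for b: {C}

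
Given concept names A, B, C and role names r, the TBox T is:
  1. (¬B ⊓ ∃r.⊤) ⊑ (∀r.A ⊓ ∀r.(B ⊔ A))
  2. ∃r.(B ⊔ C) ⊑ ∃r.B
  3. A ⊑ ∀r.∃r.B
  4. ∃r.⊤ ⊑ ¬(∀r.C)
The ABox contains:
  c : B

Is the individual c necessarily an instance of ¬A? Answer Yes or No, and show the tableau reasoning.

No

1. c : ¬A?  L(c) = {B} ∪ {A}
   apply at c: A⊑∀r.∃r.B
   open: L(c) ⊇ {A, B, ∀r.(¬B ⊓ ¬C), ∀r.∃r.B, ∀r.⊥} — c ∉ ¬A possible
2. Hence c : ¬A: not entailed.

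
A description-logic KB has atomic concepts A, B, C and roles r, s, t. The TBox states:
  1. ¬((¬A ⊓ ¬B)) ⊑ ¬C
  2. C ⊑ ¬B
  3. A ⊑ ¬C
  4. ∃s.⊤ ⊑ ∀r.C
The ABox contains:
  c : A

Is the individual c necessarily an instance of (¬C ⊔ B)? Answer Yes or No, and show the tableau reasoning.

1. c : (¬C ⊔ B)?  L(c) = {A} ∪ {(C ⊓ ¬B)}
   clash {C, ¬C} at c — c ∈ (¬C ⊔ B)
2. Hence c : (¬C ⊔ B): entailed.

Yes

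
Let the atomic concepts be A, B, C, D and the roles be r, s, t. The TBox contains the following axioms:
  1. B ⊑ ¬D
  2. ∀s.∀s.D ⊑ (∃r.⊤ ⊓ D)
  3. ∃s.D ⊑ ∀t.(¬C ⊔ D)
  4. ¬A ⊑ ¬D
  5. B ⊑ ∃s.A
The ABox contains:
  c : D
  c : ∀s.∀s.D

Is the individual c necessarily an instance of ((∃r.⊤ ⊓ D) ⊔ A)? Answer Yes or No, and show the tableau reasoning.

1. c : ((∃r.⊤ ⊓ D) ⊔ A)?  L(c) = {D, ∀s.∀s.D} ∪ {((∀r.⊥ ⊔ ¬D) ⊓ ¬A)}
   clash {D, ¬D} at c — c ∈ ((∃r.⊤ ⊓ D) ⊔ A)
2. Hence c : ((∃r.⊤ ⊓ D) ⊔ A): entailed.

Yes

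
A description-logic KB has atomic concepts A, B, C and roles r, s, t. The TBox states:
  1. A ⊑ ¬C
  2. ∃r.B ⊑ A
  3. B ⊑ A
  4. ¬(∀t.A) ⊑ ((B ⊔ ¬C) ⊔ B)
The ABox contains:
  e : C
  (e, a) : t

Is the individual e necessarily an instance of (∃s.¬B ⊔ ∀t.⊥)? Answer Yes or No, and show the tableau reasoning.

1. e : (∃s.¬B ⊔ ∀t.⊥)?  L(e) = {C} ∪ {(∀s.B ⊓ ∃t.⊤)}
   open: L(e) ⊇ {C, ¬A, ¬B, ∀r.¬B, ∀s.B, …} (+ ∃-successors) — e ∉ (∃s.¬B ⊔ ∀t.⊥) possible
2. Hence e : (∃s.¬B ⊔ ∀t.⊥): not entailed.

No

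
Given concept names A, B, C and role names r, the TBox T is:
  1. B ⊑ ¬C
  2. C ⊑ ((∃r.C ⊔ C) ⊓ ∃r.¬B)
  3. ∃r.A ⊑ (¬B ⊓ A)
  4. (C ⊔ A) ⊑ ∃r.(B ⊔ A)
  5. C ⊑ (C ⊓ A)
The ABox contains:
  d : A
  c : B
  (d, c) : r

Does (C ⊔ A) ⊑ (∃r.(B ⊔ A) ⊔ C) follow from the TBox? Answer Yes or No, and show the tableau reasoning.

1. (C ⊔ A) ⊑ (∃r.(B ⊔ A) ⊔ C)  ⇔  ((C ⊔ A) ⊓ (∀r.(¬B ⊓ ¬A) ⊓ ¬C)) unsat w.r.t. T
   all branches close; clash {A, ¬A} at an ∃-successor
2. Hence (C ⊔ A) ⊑ (∃r.(B ⊔ A) ⊔ C): entailed.

Yes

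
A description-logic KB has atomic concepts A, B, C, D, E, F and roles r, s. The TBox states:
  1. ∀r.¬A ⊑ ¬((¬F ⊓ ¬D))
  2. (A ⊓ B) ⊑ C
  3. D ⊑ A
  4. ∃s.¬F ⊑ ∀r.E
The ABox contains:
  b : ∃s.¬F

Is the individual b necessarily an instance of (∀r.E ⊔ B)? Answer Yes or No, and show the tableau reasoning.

1. b : (∀r.E ⊔ B)?  L(b) = {∃s.¬F} ∪ {(∃r.¬E ⊓ ¬B)}
   clash {E, ¬E} at an ∃-successor — b ∈ (∀r.E ⊔ B)
2. Hence b : (∀r.E ⊔ B): entailed.

Yes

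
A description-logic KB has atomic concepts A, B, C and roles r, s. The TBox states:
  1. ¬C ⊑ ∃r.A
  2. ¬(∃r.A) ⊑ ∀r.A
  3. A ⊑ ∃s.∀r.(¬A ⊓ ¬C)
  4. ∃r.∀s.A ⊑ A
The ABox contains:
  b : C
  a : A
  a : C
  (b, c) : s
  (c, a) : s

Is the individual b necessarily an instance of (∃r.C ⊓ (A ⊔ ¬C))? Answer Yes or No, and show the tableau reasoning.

1. b : (∃r.C ⊓ (A ⊔ ¬C))?  L(b) = {C} ∪ {(∀r.¬C ⊔ (¬A ⊓ C))}
   open: L(b) ⊇ {C, ¬A, ∀r.¬C, ∀r.∃s.¬A, ∃r.A} (+ ∃-successors) — b ∉ (∃r.C ⊓ (A ⊔ ¬C)) possible
2. Hence b : (∃r.C ⊓ (A ⊔ ¬C)): not entailed.

No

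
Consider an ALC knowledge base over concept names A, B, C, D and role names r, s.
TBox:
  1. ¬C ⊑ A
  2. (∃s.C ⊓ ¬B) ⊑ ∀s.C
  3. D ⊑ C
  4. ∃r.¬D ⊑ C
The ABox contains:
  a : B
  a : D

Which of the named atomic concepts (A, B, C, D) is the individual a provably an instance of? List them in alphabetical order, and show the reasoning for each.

1. a : A?  L(a) = {B, D} ∪ {¬A}
   apply at a: D⊑C
   open: L(a) ⊇ {B, C, D, ¬A} — a ∉ A possible
2. a : B?  L(a) = {B, D} ∪ {¬B}
   clash {B, ¬B} at a — a ∈ B
3. a : C?  L(a) = {B, D} ∪ {¬C}
   clash {C, ¬C} at a — a ∈ C
4. a : D?  L(a) = {B, D} ∪ {¬D}
   clash {D, ¬D} at a — a ∈ D
5. Entailed for a: {B, C, D}

{B, C, D}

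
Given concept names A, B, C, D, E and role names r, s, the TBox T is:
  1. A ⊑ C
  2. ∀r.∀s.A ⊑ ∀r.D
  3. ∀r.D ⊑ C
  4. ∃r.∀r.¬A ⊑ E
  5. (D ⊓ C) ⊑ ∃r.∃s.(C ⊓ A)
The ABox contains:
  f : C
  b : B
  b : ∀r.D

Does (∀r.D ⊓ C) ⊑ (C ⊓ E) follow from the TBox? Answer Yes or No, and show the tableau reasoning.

No

1. (∀r.D ⊓ C) ⊑ (C ⊓ E)  ⇔  ((∀r.D ⊓ C) ⊓ (¬C ⊔ ¬E)) unsat w.r.t. T
   open: L(x₀) ⊇ {C, ¬D, ¬E, ∀r.D, ∀r.∃r.A}
2. Hence (∀r.D ⊓ C) ⊑ (C ⊓ E): not entailed.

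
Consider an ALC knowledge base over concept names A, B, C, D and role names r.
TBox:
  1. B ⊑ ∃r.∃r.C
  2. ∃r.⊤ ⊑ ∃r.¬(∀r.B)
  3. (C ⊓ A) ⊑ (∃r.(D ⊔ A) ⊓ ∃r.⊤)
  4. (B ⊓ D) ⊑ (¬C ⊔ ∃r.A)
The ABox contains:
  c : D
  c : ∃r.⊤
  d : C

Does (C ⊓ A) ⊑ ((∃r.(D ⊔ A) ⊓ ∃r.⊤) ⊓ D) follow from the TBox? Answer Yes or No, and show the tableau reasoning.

No

1. (C ⊓ A) ⊑ ((∃r.(D ⊔ A) ⊓ ∃r.⊤) ⊓ D)  ⇔  ((C ⊓ A) ⊓ ((∀r.(¬D ⊓ ¬A) ⊔ ∀r.⊥) ⊔ ¬D)) unsat w.r.t. T
   apply at x₀: (C ⊓ A)⊑(∃r.(D ⊔ A) ⊓ ∃r.⊤)
   open: L(x₀) ⊇ {A, C, ¬B, ¬D, ∃r.(D ⊔ A), …} (+ ∃-successors)
2. Hence (C ⊓ A) ⊑ ((∃r.(D ⊔ A) ⊓ ∃r.⊤) ⊓ D): not entailed.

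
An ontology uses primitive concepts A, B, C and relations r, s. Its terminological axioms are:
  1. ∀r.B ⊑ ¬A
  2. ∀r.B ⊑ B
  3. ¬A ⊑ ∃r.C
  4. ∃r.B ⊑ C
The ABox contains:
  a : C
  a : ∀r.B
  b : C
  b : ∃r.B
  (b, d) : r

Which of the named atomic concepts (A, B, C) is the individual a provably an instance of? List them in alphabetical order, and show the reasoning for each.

1. a : A?  L(a) = {C, ∀r.B} ∪ {¬A}
   apply at a: ∀r.B⊑B; ¬A⊑∃r.C
   open: L(a) ⊇ {B, C, ¬A, ∀r.B, ∃r.C} (+ ∃-successors) — a ∉ A possible
2. a : B?  L(a) = {C, ∀r.B} ∪ {¬B}
   clash {B, ¬B} at a — a ∈ B
3. a : C?  L(a) = {C, ∀r.B} ∪ {¬C}
   clash {C, ¬C} at a — a ∈ C
4. Entailed for a: {B, C}

{B, C}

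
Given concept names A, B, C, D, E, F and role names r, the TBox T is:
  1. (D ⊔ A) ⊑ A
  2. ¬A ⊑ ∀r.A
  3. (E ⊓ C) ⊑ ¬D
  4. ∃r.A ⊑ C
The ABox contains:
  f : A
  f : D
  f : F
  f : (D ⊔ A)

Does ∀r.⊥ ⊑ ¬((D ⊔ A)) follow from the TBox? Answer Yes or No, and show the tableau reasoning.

1. ∀r.⊥ ⊑ ¬((D ⊔ A))  ⇔  (∀r.⊥ ⊓ (D ⊔ A)) unsat w.r.t. T
   apply at x₀: (D ⊔ A)⊑A
   open: L(x₀) ⊇ {A, D, ¬E, ∀r.¬A, ∀r.⊥}
2. Hence ∀r.⊥ ⊑ ¬((D ⊔ A)): not entailed.

No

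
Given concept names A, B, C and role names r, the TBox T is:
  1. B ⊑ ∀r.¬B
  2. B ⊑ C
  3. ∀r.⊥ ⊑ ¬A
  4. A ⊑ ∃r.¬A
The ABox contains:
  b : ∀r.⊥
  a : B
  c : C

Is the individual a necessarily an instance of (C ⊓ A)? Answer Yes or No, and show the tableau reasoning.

No

1. a : (C ⊓ A)?  L(a) = {B} ∪ {(¬C ⊔ ¬A)}
   apply at a: B⊑∀r.¬B; B⊑C
   open: L(a) ⊇ {B, C, ¬A, ∀r.¬B} — a ∉ (C ⊓ A) possible
2. Hence a : (C ⊓ A): not entailed.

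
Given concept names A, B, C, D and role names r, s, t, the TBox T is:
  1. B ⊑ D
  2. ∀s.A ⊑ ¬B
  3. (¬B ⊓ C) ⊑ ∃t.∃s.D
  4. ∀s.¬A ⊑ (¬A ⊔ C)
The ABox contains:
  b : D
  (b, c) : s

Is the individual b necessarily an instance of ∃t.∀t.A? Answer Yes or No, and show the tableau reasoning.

1. b : ∃t.∀t.A?  L(b) = {D} ∪ {∀t.∃t.¬A}
   open: L(b) ⊇ {B, D, ∀t.∃t.¬A, ∃s.A, ∃s.¬A} (+ ∃-successors) — b ∉ ∃t.∀t.A possible
2. Hence b : ∃t.∀t.A: not entailed.

No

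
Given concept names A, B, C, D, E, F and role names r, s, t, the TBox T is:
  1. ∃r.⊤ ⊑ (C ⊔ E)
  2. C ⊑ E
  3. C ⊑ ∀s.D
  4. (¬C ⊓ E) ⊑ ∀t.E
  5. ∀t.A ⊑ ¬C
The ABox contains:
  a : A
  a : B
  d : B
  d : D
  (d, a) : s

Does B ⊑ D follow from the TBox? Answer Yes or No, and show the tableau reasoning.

No

1. B ⊑ D  ⇔  (B ⊓ ¬D) unsat w.r.t. T
   open: L(x₀) ⊇ {B, ¬C, ¬D, ¬E, ∀r.⊥}
2. Hence B ⊑ D: not entailed.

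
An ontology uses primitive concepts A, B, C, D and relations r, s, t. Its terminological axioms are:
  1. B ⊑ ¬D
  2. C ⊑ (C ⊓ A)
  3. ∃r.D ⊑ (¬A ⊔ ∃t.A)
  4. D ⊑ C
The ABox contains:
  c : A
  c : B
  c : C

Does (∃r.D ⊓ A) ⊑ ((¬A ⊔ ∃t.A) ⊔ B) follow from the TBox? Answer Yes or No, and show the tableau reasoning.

Yes

1. (∃r.D ⊓ A) ⊑ ((¬A ⊔ ∃t.A) ⊔ B)  ⇔  ((∃r.D ⊓ A) ⊓ ((A ⊓ ∀t.¬A) ⊓ ¬B)) unsat w.r.t. T
   all branches close; clash {A, ¬A} at an ∃-successor
2. Hence (∃r.D ⊓ A) ⊑ ((¬A ⊔ ∃t.A) ⊔ B): entailed.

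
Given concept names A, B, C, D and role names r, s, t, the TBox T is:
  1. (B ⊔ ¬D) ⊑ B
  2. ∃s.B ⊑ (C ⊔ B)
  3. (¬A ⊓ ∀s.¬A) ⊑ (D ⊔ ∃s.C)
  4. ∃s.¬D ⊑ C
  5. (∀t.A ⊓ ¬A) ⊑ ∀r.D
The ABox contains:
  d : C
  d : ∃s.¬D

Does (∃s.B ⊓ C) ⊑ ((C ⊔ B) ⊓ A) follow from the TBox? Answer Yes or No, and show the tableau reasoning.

No

1. (∃s.B ⊓ C) ⊑ ((C ⊔ B) ⊓ A)  ⇔  ((∃s.B ⊓ C) ⊓ ((¬C ⊓ ¬B) ⊔ ¬A)) unsat w.r.t. T
   apply at x₀: ∃s.B⊑(C ⊔ B)
   open: L(x₀) ⊇ {C, D, ¬A, ¬B, ∃s.A, …} (+ ∃-successors)
2. Hence (∃s.B ⊓ C) ⊑ ((C ⊔ B) ⊓ A): not entailed.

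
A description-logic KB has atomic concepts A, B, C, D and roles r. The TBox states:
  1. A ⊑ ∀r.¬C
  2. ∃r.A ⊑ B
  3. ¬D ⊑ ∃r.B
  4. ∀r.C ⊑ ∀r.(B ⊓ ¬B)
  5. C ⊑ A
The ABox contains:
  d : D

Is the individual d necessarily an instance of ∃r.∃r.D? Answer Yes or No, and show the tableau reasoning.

No

1. d : ∃r.∃r.D?  L(d) = {D} ∪ {∀r.∀r.¬D}
   open: L(d) ⊇ {D, ¬A, ¬C, ∀r.¬A, ∀r.∀r.¬D, …} (+ ∃-successors) — d ∉ ∃r.∃r.D possible
2. Hence d : ∃r.∃r.D: not entailed.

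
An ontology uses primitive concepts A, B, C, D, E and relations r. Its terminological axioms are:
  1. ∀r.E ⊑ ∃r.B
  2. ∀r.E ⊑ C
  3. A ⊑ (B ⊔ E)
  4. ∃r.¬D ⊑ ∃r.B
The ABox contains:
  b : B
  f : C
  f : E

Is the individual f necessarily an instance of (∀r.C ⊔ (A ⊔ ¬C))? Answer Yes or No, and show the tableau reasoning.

1. f : (∀r.C ⊔ (A ⊔ ¬C))?  L(f) = {C, E} ∪ {(∃r.¬C ⊓ (¬A ⊓ C))}
   open: L(f) ⊇ {C, E, ¬A, ∀r.D, ∃r.¬C, …} (+ ∃-successors) — f ∉ (∀r.C ⊔ (A ⊔ ¬C)) possible
2. Hence f : (∀r.C ⊔ (A ⊔ ¬C)): not entailed.

No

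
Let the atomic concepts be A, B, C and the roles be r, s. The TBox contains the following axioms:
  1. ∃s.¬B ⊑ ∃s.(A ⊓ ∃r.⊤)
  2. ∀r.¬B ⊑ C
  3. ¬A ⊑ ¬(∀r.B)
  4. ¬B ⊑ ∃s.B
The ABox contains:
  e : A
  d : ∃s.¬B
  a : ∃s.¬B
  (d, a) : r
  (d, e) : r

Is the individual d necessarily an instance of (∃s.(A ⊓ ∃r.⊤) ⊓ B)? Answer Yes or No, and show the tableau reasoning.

1. d : (∃s.(A ⊓ ∃r.⊤) ⊓ B)?  L(d) = {∃s.¬B} ∪ {(∀s.(¬A ⊔ ∀r.⊥) ⊔ ¬B)}
   apply at d: ∃s.¬B⊑∃s.(A ⊓ ∃r.⊤)
   open: L(d) ⊇ {A, ¬B, ∃r.B, ∃s.(A ⊓ ∃r.⊤), ∃s.B, …} (+ ∃-successors) — d ∉ (∃s.(A ⊓ ∃r.⊤) ⊓ B) possible
2. Hence d : (∃s.(A ⊓ ∃r.⊤) ⊓ B): not entailed.

No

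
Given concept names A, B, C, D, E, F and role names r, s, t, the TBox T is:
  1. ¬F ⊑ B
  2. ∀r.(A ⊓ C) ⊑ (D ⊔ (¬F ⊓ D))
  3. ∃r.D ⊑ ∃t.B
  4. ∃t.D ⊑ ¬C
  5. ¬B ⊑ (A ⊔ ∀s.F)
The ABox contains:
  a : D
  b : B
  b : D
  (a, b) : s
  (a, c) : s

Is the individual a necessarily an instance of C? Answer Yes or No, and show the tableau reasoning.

No

1. a : C?  L(a) = {D} ∪ {¬C}
   open: L(a) ⊇ {B, D, F, ¬C, ∀r.¬D, …} (+ ∃-successors) — a ∉ C possible
2. Hence a : C: not entailed.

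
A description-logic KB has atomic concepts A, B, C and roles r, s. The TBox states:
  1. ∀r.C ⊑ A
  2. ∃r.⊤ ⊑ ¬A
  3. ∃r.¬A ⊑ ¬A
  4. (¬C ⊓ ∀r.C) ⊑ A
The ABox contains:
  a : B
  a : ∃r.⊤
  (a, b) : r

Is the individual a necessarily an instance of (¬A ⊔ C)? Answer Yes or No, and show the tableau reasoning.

1. a : (¬A ⊔ C)?  L(a) = {B, ∃r.⊤} ∪ {(A ⊓ ¬C)}
   clash {A, ¬A} at a — a ∈ (¬A ⊔ C)
2. Hence a : (¬A ⊔ C): entailed.

Yes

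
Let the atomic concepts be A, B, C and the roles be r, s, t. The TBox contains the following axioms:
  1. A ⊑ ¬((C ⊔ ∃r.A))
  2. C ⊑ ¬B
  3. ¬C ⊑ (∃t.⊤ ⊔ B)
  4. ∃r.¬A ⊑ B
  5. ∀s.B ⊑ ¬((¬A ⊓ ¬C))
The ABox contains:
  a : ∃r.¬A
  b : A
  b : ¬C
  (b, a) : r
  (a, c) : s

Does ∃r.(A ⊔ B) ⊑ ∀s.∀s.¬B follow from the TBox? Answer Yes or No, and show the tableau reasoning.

No

1. ∃r.(A ⊔ B) ⊑ ∀s.∀s.¬B  ⇔  (∃r.(A ⊔ B) ⊓ ∃s.∃s.B) unsat w.r.t. T
   open: L(x₀) ⊇ {¬A, ¬C, ∀r.A, ∃r.(A ⊔ B), ∃s.¬B, …} (+ ∃-successors)
2. Hence ∃r.(A ⊔ B) ⊑ ∀s.∀s.¬B: not entailed.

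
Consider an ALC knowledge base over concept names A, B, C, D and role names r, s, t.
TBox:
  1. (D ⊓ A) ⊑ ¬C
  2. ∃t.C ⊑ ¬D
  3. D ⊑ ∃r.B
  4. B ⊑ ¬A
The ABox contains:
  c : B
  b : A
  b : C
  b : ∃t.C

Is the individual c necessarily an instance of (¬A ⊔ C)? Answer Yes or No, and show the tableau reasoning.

1. c : (¬A ⊔ C)?  L(c) = {B} ∪ {(A ⊓ ¬C)}
   clash {A, ¬A} at c — c ∈ (¬A ⊔ C)
2. Hence c : (¬A ⊔ C): entailed.

Yes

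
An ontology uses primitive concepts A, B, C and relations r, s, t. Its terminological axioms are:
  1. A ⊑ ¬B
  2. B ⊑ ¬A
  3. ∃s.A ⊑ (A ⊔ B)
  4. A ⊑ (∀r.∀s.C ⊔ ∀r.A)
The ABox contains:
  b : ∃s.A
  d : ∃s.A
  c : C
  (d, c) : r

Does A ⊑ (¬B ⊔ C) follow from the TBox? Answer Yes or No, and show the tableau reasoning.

Yes

1. A ⊑ (¬B ⊔ C)  ⇔  (A ⊓ (B ⊓ ¬C)) unsat w.r.t. T
   all branches close; clash {B, ¬B} at x₀
2. Hence A ⊑ (¬B ⊔ C): entailed.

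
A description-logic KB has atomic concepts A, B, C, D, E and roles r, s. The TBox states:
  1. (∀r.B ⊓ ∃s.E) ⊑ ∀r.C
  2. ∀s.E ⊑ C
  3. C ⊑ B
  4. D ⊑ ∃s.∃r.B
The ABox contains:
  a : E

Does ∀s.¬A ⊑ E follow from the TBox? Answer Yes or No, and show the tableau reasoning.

No

1. ∀s.¬A ⊑ E  ⇔  (∀s.¬A ⊓ ¬E) unsat w.r.t. T
   open: L(x₀) ⊇ {¬C, ¬D, ¬E, ∀s.¬A, ∃r.¬B, …} (+ ∃-successors)
2. Hence ∀s.¬A ⊑ E: not entailed.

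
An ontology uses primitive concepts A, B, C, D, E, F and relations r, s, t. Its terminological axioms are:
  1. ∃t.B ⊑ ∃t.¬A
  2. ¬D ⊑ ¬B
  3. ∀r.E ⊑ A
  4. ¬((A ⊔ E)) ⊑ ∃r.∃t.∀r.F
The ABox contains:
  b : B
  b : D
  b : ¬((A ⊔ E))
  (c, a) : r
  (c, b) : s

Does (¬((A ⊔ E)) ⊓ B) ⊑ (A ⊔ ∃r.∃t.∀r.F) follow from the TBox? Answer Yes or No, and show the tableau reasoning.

Yes

1. (¬((A ⊔ E)) ⊓ B) ⊑ (A ⊔ ∃r.∃t.∀r.F)  ⇔  (((¬A ⊓ ¬E) ⊓ B) ⊓ (¬A ⊓ ∀r.∀t.∃r.¬F)) unsat w.r.t. T
   all branches close; clash {B, ¬B} at x₀
2. Hence (¬((A ⊔ E)) ⊓ B) ⊑ (A ⊔ ∃r.∃t.∀r.F): entailed.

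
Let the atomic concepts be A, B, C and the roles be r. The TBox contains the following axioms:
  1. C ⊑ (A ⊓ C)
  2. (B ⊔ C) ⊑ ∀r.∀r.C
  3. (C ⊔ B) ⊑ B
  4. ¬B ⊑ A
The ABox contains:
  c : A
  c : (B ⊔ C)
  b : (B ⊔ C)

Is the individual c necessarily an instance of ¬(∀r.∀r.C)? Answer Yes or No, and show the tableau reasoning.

No

1. c : ¬(∀r.∀r.C)?  L(c) = {A, (B ⊔ C)} ∪ {∀r.∀r.C}
   open: L(c) ⊇ {A, B, ¬C, ∀r.∀r.C} — c ∉ ¬(∀r.∀r.C) possible
2. Hence c : ¬(∀r.∀r.C): not entailed.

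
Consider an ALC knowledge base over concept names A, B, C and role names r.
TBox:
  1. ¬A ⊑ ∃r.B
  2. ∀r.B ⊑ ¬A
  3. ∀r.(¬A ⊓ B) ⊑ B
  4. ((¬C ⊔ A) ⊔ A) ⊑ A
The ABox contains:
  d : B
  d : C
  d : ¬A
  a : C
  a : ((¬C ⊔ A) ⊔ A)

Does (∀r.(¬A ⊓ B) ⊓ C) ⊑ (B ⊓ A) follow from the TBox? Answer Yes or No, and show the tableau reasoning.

No

1. (∀r.(¬A ⊓ B) ⊓ C) ⊑ (B ⊓ A)  ⇔  ((∀r.(¬A ⊓ B) ⊓ C) ⊓ (¬B ⊔ ¬A)) unsat w.r.t. T
   apply at x₀: ∀r.(¬A ⊓ B)⊑B
   open: L(x₀) ⊇ {B, C, ¬A, ∀r.(¬A ⊓ B), ∃r.B} (+ ∃-successors)
2. Hence (∀r.(¬A ⊓ B) ⊓ C) ⊑ (B ⊓ A): not entailed.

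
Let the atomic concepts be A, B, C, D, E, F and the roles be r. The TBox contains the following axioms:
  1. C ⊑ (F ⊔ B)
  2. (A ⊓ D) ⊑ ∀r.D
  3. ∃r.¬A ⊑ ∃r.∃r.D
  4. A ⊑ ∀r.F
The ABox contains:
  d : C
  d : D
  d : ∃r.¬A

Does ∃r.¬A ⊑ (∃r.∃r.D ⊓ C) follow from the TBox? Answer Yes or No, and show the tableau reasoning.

1. ∃r.¬A ⊑ (∃r.∃r.D ⊓ C)  ⇔  (∃r.¬A ⊓ (∀r.∀r.¬D ⊔ ¬C)) unsat w.r.t. T
   apply at x₀: ∃r.¬A⊑∃r.∃r.D
   open: L(x₀) ⊇ {¬A, ¬C, ∃r.¬A, ∃r.∃r.D} (+ ∃-successors)
2. Hence ∃r.¬A ⊑ (∃r.∃r.D ⊓ C): not entailed.

No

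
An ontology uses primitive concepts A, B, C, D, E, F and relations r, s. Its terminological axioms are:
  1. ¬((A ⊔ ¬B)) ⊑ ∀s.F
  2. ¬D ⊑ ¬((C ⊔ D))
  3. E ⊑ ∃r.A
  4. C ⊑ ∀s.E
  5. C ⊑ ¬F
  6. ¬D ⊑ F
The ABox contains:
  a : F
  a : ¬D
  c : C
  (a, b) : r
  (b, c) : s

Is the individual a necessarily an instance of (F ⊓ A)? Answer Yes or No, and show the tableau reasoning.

No

1. a : (F ⊓ A)?  L(a) = {F, ¬D} ∪ {(¬F ⊔ ¬A)}
   apply at a: ¬D⊑¬((C ⊔ D))
   open: L(a) ⊇ {F, ¬A, ¬B, ¬C, ¬D, …} — a ∉ (F ⊓ A) possible
2. Hence a : (F ⊓ A): not entailed.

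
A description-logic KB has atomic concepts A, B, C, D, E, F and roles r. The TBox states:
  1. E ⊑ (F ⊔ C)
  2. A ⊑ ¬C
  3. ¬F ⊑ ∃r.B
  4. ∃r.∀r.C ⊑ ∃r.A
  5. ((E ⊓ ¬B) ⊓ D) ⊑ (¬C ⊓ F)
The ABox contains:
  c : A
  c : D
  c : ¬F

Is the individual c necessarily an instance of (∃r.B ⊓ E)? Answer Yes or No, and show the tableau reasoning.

1. c : (∃r.B ⊓ E)?  L(c) = {A, D, ¬F} ∪ {(∀r.¬B ⊔ ¬E)}
   apply at c: A⊑¬C; ¬F⊑∃r.B
   open: L(c) ⊇ {A, D, ¬C, ¬E, ¬F, …} (+ ∃-successors) — c ∉ (∃r.B ⊓ E) possible
2. Hence c : (∃r.B ⊓ E): not entailed.

No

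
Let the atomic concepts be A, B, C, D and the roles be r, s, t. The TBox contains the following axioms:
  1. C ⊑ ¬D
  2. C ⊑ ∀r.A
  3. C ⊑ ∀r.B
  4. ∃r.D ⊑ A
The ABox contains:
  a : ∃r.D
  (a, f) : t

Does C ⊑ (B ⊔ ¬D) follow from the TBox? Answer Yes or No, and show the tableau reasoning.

Yes

1. C ⊑ (B ⊔ ¬D)  ⇔  (C ⊓ (¬B ⊓ D)) unsat w.r.t. T
   all branches close; clash {D, ¬D} at x₀
2. Hence C ⊑ (B ⊔ ¬D): entailed.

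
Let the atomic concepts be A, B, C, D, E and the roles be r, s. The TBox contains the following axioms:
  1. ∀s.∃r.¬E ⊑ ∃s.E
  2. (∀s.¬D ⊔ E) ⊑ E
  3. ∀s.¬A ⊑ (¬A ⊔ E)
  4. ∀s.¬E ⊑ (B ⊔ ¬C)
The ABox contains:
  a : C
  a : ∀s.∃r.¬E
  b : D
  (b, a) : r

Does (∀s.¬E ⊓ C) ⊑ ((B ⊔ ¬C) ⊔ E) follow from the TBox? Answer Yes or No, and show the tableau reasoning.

1. (∀s.¬E ⊓ C) ⊑ ((B ⊔ ¬C) ⊔ E)  ⇔  ((∀s.¬E ⊓ C) ⊓ ((¬B ⊓ C) ⊓ ¬E)) unsat w.r.t. T
   all branches close; clash {E, ¬E} at x₀
2. Hence (∀s.¬E ⊓ C) ⊑ ((B ⊔ ¬C) ⊔ E): entailed.

Yes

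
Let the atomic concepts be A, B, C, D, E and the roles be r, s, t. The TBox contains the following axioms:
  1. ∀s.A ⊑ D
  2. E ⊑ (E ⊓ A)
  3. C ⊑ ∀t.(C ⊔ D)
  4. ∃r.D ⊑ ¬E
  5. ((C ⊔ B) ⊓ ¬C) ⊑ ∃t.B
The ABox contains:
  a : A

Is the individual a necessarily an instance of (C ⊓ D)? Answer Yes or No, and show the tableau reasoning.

1. a : (C ⊓ D)?  L(a) = {A} ∪ {(¬C ⊔ ¬D)}
   open: L(a) ⊇ {A, ¬B, ¬C, ¬E, ∃s.¬A} (+ ∃-successors) — a ∉ (C ⊓ D) possible
2. Hence a : (C ⊓ D): not entailed.

No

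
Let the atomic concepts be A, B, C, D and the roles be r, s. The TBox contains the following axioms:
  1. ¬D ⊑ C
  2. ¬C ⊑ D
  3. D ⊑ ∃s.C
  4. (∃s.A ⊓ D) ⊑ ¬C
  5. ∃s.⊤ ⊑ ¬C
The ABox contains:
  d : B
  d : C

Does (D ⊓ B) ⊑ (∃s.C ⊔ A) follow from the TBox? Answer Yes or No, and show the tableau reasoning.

Yes

1. (D ⊓ B) ⊑ (∃s.C ⊔ A)  ⇔  ((D ⊓ B) ⊓ (∀s.¬C ⊓ ¬A)) unsat w.r.t. T
   all branches close; clash {C, ¬C} at an ∃-successor
2. Hence (D ⊓ B) ⊑ (∃s.C ⊔ A): entailed.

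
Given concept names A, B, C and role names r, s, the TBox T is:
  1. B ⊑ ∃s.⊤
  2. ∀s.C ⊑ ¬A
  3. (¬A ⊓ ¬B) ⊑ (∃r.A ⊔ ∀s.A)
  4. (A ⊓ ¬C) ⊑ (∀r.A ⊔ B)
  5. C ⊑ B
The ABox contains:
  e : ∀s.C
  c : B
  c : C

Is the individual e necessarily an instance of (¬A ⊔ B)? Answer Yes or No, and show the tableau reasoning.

1. e : (¬A ⊔ B)?  L(e) = {∀s.C} ∪ {(A ⊓ ¬B)}
   clash {B, ¬B} at e — e ∈ (¬A ⊔ B)
2. Hence e : (¬A ⊔ B): entailed.

Yes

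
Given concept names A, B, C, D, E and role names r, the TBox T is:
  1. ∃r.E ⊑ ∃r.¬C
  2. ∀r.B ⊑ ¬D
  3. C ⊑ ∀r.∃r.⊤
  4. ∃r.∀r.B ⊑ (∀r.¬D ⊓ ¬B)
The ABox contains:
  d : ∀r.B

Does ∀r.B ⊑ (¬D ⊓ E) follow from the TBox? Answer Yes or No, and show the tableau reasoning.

No

1. ∀r.B ⊑ (¬D ⊓ E)  ⇔  (∀r.B ⊓ (D ⊔ ¬E)) unsat w.r.t. T
   apply at x₀: ∀r.B⊑¬D
   open: L(x₀) ⊇ {¬C, ¬D, ¬E, ∀r.B, ∀r.¬E, …}
2. Hence ∀r.B ⊑ (¬D ⊓ E): not entailed.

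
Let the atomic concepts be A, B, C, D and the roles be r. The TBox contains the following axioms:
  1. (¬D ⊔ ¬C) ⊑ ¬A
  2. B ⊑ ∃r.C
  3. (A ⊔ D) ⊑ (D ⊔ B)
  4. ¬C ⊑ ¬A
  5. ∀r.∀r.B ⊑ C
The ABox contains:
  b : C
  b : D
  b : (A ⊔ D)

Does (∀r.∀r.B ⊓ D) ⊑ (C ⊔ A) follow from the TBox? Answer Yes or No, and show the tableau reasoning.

1. (∀r.∀r.B ⊓ D) ⊑ (C ⊔ A)  ⇔  ((∀r.∀r.B ⊓ D) ⊓ (¬C ⊓ ¬A)) unsat w.r.t. T
   all branches close; clash {C, ¬C} at x₀
2. Hence (∀r.∀r.B ⊓ D) ⊑ (C ⊔ A): entailed.

Yes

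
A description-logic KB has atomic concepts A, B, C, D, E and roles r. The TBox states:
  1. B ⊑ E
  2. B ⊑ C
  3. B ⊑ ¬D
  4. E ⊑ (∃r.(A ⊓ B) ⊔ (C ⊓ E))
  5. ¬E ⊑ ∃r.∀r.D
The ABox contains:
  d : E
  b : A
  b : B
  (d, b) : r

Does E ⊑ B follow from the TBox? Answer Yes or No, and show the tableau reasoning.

No

1. E ⊑ B  ⇔  (E ⊓ ¬B) unsat w.r.t. T
   apply at x₀: E⊑(∃r.(A ⊓ B) ⊔ (C ⊓ E))
   open: L(x₀) ⊇ {E, ¬B, ∃r.(A ⊓ B)} (+ ∃-successors)
2. Hence E ⊑ B: not entailed.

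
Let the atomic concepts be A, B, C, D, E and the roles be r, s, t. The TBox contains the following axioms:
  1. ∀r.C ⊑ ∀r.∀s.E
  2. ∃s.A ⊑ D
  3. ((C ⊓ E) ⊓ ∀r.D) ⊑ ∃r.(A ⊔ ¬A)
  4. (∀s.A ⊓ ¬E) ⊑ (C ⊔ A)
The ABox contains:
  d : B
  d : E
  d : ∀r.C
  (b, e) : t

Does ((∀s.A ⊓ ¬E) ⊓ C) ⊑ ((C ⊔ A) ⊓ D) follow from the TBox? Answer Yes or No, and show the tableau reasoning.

No

1. ((∀s.A ⊓ ¬E) ⊓ C) ⊑ ((C ⊔ A) ⊓ D)  ⇔  (((∀s.A ⊓ ¬E) ⊓ C) ⊓ ((¬C ⊓ ¬A) ⊔ ¬D)) unsat w.r.t. T
   apply at x₀: (∀s.A ⊓ ¬E)⊑(C ⊔ A)
   open: L(x₀) ⊇ {C, ¬D, ¬E, ∀s.A, ∀s.¬A, …} (+ ∃-successors)
2. Hence ((∀s.A ⊓ ¬E) ⊓ C) ⊑ ((C ⊔ A) ⊓ D): not entailed.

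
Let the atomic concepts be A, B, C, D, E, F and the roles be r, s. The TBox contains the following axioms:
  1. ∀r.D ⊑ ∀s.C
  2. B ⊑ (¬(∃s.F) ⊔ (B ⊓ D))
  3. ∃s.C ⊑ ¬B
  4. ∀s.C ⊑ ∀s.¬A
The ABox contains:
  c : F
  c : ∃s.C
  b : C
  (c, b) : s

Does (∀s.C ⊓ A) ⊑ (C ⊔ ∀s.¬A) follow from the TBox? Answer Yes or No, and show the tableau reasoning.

1. (∀s.C ⊓ A) ⊑ (C ⊔ ∀s.¬A)  ⇔  ((∀s.C ⊓ A) ⊓ (¬C ⊓ ∃s.A)) unsat w.r.t. T
   all branches close; clash {A, ¬A} at an ∃-successor
2. Hence (∀s.C ⊓ A) ⊑ (C ⊔ ∀s.¬A): entailed.

Yes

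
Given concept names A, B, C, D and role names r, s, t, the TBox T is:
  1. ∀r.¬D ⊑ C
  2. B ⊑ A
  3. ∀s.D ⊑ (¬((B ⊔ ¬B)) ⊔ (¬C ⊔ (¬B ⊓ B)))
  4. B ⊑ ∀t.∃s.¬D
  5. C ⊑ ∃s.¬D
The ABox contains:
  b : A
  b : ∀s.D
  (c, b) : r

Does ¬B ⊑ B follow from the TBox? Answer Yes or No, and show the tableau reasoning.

No

1. ¬B ⊑ B  ⇔  (¬B ⊓ ¬B) unsat w.r.t. T
   open: L(x₀) ⊇ {¬B, ¬C, ∃r.D, ∃s.¬D} (+ ∃-successors)
2. Hence ¬B ⊑ B: not entailed.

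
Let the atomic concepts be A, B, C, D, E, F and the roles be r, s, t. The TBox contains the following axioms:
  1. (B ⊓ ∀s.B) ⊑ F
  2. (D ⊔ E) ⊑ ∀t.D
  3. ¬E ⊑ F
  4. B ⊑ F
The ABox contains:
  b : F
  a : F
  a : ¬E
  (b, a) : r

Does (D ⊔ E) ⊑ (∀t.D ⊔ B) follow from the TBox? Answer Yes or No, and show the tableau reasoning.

Yes

1. (D ⊔ E) ⊑ (∀t.D ⊔ B)  ⇔  ((D ⊔ E) ⊓ (∃t.¬D ⊓ ¬B)) unsat w.r.t. T
   all branches close; clash {D, ¬D} at an ∃-successor
2. Hence (D ⊔ E) ⊑ (∀t.D ⊔ B): entailed.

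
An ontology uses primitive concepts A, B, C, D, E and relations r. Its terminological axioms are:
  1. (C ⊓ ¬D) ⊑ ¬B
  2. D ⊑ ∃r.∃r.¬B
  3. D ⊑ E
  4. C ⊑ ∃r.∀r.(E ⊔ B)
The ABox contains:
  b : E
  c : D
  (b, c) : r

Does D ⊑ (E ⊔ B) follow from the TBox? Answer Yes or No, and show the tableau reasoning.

Yes

1. D ⊑ (E ⊔ B)  ⇔  (D ⊓ (¬E ⊓ ¬B)) unsat w.r.t. T
   all branches close; clash {E, ¬E} at x₀
2. Hence D ⊑ (E ⊔ B): entailed.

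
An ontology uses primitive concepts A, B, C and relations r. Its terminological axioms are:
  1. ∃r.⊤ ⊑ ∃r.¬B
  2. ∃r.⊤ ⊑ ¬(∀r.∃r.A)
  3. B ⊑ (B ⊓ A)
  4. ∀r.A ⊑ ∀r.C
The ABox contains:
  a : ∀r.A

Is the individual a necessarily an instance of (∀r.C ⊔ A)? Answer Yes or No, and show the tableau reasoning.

Yes

1. a : (∀r.C ⊔ A)?  L(a) = {∀r.A} ∪ {(∃r.¬C ⊓ ¬A)}
   clash {A, ¬A} at a — a ∈ (∀r.C ⊔ A)
2. Hence a : (∀r.C ⊔ A): entailed.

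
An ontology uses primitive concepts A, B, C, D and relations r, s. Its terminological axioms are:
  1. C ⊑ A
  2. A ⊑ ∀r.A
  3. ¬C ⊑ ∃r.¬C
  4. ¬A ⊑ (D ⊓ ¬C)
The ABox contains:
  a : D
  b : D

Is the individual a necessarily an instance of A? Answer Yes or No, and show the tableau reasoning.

1. a : A?  L(a) = {D} ∪ {¬A}
   apply at a: ¬A⊑(D ⊓ ¬C)
   open: L(a) ⊇ {D, ¬A, ¬C, ∃r.¬C} (+ ∃-successors) — a ∉ A possible
2. Hence a : A: not entailed.

No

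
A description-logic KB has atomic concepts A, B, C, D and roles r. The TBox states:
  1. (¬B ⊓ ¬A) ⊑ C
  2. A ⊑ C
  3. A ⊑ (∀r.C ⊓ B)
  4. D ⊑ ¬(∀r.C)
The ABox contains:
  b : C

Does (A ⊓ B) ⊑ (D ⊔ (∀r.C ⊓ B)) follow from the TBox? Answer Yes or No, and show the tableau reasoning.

Yes

1. (A ⊓ B) ⊑ (D ⊔ (∀r.C ⊓ B))  ⇔  ((A ⊓ B) ⊓ (¬D ⊓ (∃r.¬C ⊔ ¬B))) unsat w.r.t. T
   all branches close; clash {B, ¬B} at x₀
2. Hence (A ⊓ B) ⊑ (D ⊔ (∀r.C ⊓ B)): entailed.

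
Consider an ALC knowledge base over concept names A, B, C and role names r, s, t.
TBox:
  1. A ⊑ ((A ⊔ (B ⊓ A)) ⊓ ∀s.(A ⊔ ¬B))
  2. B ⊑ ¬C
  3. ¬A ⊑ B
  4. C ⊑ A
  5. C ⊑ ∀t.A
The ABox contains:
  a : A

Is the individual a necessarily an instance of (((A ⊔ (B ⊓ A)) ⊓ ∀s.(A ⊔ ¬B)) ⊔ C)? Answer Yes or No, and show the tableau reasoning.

1. a : (((A ⊔ (B ⊓ A)) ⊓ ∀s.(A ⊔ ¬B)) ⊔ C)?  L(a) = {A} ∪ {(((¬A ⊓ (¬B ⊔ ¬A)) ⊔ ∃s.(¬A ⊓ B)) ⊓ ¬C)}
   clash {B, ¬B} at an ∃-successor — a ∈ (((A ⊔ (B ⊓ A)) ⊓ ∀s.(A ⊔ ¬B)) ⊔ C)
2. Hence a : (((A ⊔ (B ⊓ A)) ⊓ ∀s.(A ⊔ ¬B)) ⊔ C): entailed.

Yes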